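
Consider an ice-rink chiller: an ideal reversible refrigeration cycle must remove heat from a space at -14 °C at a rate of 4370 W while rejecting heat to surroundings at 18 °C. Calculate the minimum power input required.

T_H = 18 °C → 18 + 273.15 = 291.15 K.
T_C = -14 °C → -14 + 273.15 = 259.15 K.
Carnot COP: COP_R = T_C/(T_H − T_C) = 259.15/32.00 = 8.0984.
W = Q_C/COP_R = 4370/8.0984 = 539.6 W.

Ẇ_in ≈ 539.6 W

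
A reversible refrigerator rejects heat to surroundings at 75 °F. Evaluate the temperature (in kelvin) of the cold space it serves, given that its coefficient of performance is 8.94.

T_C ≈ 267 K

T_H = 75 °F → (75 − 32) × 5/9 = 23.89 °C = 297.04 K.
COP_R = T_C/(T_H − T_C) ⇒ T_C = T_H·COP_R/(1 + COP_R) = 297.04 × 8.94/(1 + 8.94) = 267 K.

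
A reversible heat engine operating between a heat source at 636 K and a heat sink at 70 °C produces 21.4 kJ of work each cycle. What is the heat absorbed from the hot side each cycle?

Q_H ≈ 46.5 kJ

T_C = 70 °C → 70 + 273.15 = 343.15 K.
Since the cycle is reversible, η = 1 − T_C/T_H = 1 − 343.15/636.00 = 0.4605.
Q_H = W/η = 21.4/0.4605 = 46.5 kJ.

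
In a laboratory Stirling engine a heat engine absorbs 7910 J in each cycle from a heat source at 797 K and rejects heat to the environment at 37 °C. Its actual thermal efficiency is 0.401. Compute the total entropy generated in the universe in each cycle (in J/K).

ΔS_univ ≈ 5.352 J/K

T_C = 37 °C → 37 + 273.15 = 310.15 K.
W = η·Q_H = 0.401 × 7910 = 3172 J, so Q_C = Q_H − W = 4738 J.
The hot reservoir loses entropy Q_H/T_H = 7910/797.00 = 9.925 J/K; the cold reservoir gains Q_C/T_C = 4738/310.15 = 15.28 J/K.
ΔS_univ = −Q_H/T_H + Q_C/T_C = 5.352 J/K (> 0, since η = 0.401 < η_Carnot = 0.611).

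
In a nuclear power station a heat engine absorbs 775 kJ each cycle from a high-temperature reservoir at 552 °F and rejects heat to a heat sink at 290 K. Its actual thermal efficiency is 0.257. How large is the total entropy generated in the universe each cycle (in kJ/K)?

T_H = 552 °F → (552 − 32) × 5/9 = 288.89 °C = 562.04 K.
W = η·Q_H = 0.257 × 775 = 199.2 kJ, so Q_C = Q_H − W = 575.8 kJ.
Entropy balance on the reservoirs: −Q_H/T_H = -1.379 kJ/K, +Q_C/T_C = 1.986 kJ/K.
ΔS_univ = −Q_H/T_H + Q_C/T_C = 0.6067 kJ/K (> 0, since η = 0.257 < η_Carnot = 0.484).

ΔS_univ ≈ 0.6067 kJ/K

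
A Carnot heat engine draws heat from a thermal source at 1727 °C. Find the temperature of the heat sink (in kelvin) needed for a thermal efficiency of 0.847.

T_H = 1727 °C → 1727 + 273.15 = 2000.15 K.
From η = 1 − T_C/T_H, T_C = T_H·(1 − η) = 2000.15 × (1 − 0.847) = 306.0 K.

T_C ≈ 306.0 K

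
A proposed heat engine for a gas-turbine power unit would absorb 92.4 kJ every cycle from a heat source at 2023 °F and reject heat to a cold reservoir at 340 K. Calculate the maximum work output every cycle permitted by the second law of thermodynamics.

W_max ≈ 69.6 kJ

T_H = 2023 °F → (2023 − 32) × 5/9 = 1106.11 °C = 1379.26 K.
No engine can exceed the Carnot limit: η_max = 1 − T_C/T_H = 1 − 340.00/1379.26 = 0.7535.
W_max = η_max · Q_H = 0.7535 × 92.4 = 69.6 kJ.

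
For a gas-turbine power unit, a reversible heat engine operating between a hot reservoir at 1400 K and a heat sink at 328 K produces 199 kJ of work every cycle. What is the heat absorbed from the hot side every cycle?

Q_H ≈ 260 kJ

The Carnot efficiency is η = 1 − T_C/T_H = 1 − 328.00/1400.00 = 0.7657.
Q_H = W/η = 199/0.7657 = 260 kJ.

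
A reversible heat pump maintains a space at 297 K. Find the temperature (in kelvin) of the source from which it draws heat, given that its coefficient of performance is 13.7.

T_C ≈ 275.3 K

COP_HP = T_H/(T_H − T_C) ⇒ T_C = T_H·(COP_HP − 1)/COP_HP = 297.00 × (13.7 − 1)/13.7 = 275.3 K.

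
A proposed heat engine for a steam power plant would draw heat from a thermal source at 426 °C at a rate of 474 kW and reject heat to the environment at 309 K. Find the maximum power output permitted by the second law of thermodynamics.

T_H = 426 °C → 426 + 273.15 = 699.15 K.
The second-law ceiling is the Carnot efficiency, η_max = 1 − T_C/T_H = 1 − 309.00/699.15 = 0.5580.
W_max = η_max · Q_H = 0.5580 × 474 = 264.5 kW.

Ẇ_max ≈ 264.5 kW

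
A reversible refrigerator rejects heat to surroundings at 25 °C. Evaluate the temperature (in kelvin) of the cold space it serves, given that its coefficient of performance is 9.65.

T_H = 25 °C → 25 + 273.15 = 298.15 K.
COP_R = T_C/(T_H − T_C) ⇒ T_C = T_H·COP_R/(1 + COP_R) = 298.15 × 9.65/(1 + 9.65) = 270 K.

T_C ≈ 270 K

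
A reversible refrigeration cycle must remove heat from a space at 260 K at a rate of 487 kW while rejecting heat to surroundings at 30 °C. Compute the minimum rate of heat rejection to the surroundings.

Q̇_H ≈ 568 kW

T_H = 30 °C → 30 + 273.15 = 303.15 K.
For a reversible cycle Q_H/Q_C = T_H/T_C, so Q_H = Q_C·T_H/T_C = 487 × 303.15/260.00 = 568 kW.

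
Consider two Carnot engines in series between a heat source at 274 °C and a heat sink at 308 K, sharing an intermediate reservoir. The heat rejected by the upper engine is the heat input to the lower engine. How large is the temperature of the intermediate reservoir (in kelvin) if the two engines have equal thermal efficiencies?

T_H = 274 °C → 274 + 273.15 = 547.15 K.
Equal efficiencies require 1 − T_m/T_H = 1 − T_C/T_m, i.e. T_m/T_H = T_C/T_m, so T_m = √(T_H·T_C) = √(547.15 × 308.00) = 411 K.

T_m ≈ 411 K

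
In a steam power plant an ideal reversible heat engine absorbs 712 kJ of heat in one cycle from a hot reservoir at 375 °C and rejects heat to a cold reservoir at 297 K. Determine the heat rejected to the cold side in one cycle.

Q_C ≈ 326 kJ

T_H = 375 °C → 375 + 273.15 = 648.15 K.
The Carnot efficiency is η = 1 − T_C/T_H = 1 − 297.00/648.15 = 0.5418.
For a reversible cycle Q_C/Q_H = T_C/T_H, so Q_C = 712 × 297.00/648.15 = 326 kJ.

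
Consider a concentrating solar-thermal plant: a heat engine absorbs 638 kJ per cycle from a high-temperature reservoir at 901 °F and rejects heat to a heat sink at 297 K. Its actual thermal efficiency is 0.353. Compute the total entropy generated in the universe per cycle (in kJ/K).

ΔS_univ ≈ 0.546 kJ/K

T_H = 901 °F → (901 − 32) × 5/9 = 482.78 °C = 755.93 K.
W = η·Q_H = 0.353 × 638 = 225.2 kJ, so Q_C = Q_H − W = 412.8 kJ.
Entropy balance on the reservoirs: −Q_H/T_H = -0.8440 kJ/K, +Q_C/T_C = 1.390 kJ/K.
ΔS_univ = −Q_H/T_H + Q_C/T_C = 0.546 kJ/K (> 0, since η = 0.353 < η_Carnot = 0.607).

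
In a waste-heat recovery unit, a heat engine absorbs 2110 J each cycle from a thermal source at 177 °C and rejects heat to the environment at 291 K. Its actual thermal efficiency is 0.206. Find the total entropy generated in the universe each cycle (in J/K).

T_H = 177 °C → 177 + 273.15 = 450.15 K.
W = η·Q_H = 0.206 × 2110 = 434.7 J, so Q_C = Q_H − W = 1675 J.
Reservoir entropy changes: ΔS_H = −Q_H/T_H = −2110/450.15 = -4.687 J/K and ΔS_C = +Q_C/T_C = 1675/291.00 = 5.757 J/K.
ΔS_univ = −Q_H/T_H + Q_C/T_C = 1.07 J/K (> 0, since η = 0.206 < η_Carnot = 0.354).

ΔS_univ ≈ 1.07 J/K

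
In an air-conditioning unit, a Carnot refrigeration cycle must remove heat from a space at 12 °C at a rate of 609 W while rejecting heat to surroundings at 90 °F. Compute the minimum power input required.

T_H = 90 °F → (90 − 32) × 5/9 = 32.22 °C = 305.37 K.
T_C = 12 °C → 12 + 273.15 = 285.15 K.
Carnot COP: COP_R = T_C/(T_H − T_C) = 285.15/20.22 = 14.1008.
W = Q_C/COP_R = 609/14.1008 = 43.19 W.

Ẇ_in ≈ 43.19 W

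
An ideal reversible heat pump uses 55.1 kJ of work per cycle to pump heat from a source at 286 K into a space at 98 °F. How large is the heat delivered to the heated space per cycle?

Q_H ≈ 717 kJ

T_H = 98 °F → (98 − 32) × 5/9 = 36.67 °C = 309.82 K.
COP_HP = T_H/(T_H − T_C) = 309.82/23.82 = 13.0084.
Q_H = COP_HP · W = 13.0084 × 55.1 = 717 kJ.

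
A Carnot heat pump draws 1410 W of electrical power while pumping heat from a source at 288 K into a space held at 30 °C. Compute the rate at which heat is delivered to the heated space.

Q̇_H ≈ 28200 W

T_H = 30 °C → 30 + 273.15 = 303.15 K.
COP_HP = T_H/(T_H − T_C) = 303.15/15.15 = 20.0099.
Q_H = COP_HP · W = 20.0099 × 1410 = 28200 W.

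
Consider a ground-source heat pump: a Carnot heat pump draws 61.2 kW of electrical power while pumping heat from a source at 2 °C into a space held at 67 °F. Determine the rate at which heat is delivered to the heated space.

T_H = 67 °F → (67 − 32) × 5/9 = 19.44 °C = 292.59 K.
T_C = 2 °C → 2 + 273.15 = 275.15 K.
For a reversible heat pump, COP_HP = T_H/(T_H − T_C) = 292.59/17.44 = 16.7729.
Q_H = COP_HP · W = 16.7729 × 61.2 = 1027 kW.

Q̇_H ≈ 1027 kW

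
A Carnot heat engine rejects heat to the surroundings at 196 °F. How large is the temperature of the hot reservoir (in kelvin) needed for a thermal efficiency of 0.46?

T_H ≈ 675 K

T_C = 196 °F → (196 − 32) × 5/9 = 91.11 °C = 364.26 K.
From η = 1 − T_C/T_H, solving for T_H gives T_H = T_C/(1 − η) = 364.26/(1 − 0.46) = 675 K.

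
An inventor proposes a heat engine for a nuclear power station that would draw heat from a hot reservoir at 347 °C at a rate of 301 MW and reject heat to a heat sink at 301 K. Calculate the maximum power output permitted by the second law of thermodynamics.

T_H = 347 °C → 347 + 273.15 = 620.15 K.
The second-law ceiling is the Carnot efficiency, η_max = 1 − T_C/T_H = 1 − 301.00/620.15 = 0.5146.
W_max = η_max · Q_H = 0.5146 × 301 = 154.9 MW.

Ẇ_max ≈ 154.9 MW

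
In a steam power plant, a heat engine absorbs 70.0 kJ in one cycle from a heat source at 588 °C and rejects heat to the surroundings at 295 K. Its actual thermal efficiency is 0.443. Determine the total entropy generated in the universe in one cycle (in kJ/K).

T_H = 588 °C → 588 + 273.15 = 861.15 K.
W = η·Q_H = 0.443 × 70.0 = 31.01 kJ, so Q_C = Q_H − W = 38.99 kJ.
Reservoir entropy changes: ΔS_H = −Q_H/T_H = −70.0/861.15 = -0.08129 kJ/K and ΔS_C = +Q_C/T_C = 38.99/295.00 = 0.1322 kJ/K.
ΔS_univ = −Q_H/T_H + Q_C/T_C = 0.05088 kJ/K (> 0, since η = 0.443 < η_Carnot = 0.657).

ΔS_univ ≈ 0.05088 kJ/K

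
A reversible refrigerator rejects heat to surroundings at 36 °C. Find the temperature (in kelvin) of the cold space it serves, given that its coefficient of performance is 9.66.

T_H = 36 °C → 36 + 273.15 = 309.15 K.
COP_R = T_C/(T_H − T_C) ⇒ T_C = T_H·COP_R/(1 + COP_R) = 309.15 × 9.66/(1 + 9.66) = 280 K.

T_C ≈ 280 K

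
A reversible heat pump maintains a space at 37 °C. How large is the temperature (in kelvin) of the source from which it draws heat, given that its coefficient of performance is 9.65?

T_H = 37 °C → 37 + 273.15 = 310.15 K.
COP_HP = T_H/(T_H − T_C) ⇒ T_C = T_H·(COP_HP − 1)/COP_HP = 310.15 × (9.65 − 1)/9.65 = 278.0 K.

T_C ≈ 278.0 K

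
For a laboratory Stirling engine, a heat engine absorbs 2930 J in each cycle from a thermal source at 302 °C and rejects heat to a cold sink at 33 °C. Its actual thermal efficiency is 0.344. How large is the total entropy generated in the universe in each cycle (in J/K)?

ΔS_univ ≈ 1.18 J/K

T_H = 302 °C → 302 + 273.15 = 575.15 K.
T_C = 33 °C → 33 + 273.15 = 306.15 K.
W = η·Q_H = 0.344 × 2930 = 1008 J, so Q_C = Q_H − W = 1922 J.
Reservoir entropy changes: ΔS_H = −Q_H/T_H = −2930/575.15 = -5.094 J/K and ΔS_C = +Q_C/T_C = 1922/306.15 = 6.278 J/K.
ΔS_univ = −Q_H/T_H + Q_C/T_C = 1.18 J/K (> 0, since η = 0.344 < η_Carnot = 0.468).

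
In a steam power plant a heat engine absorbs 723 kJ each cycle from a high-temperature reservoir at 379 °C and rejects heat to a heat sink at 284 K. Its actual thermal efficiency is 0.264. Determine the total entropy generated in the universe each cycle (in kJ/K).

T_H = 379 °C → 379 + 273.15 = 652.15 K.
W = η·Q_H = 0.264 × 723 = 190.9 kJ, so Q_C = Q_H − W = 532.1 kJ.
Entropy balance on the reservoirs: −Q_H/T_H = -1.109 kJ/K, +Q_C/T_C = 1.874 kJ/K.
ΔS_univ = −Q_H/T_H + Q_C/T_C = 0.765 kJ/K (> 0, since η = 0.264 < η_Carnot = 0.565).

ΔS_univ ≈ 0.765 kJ/K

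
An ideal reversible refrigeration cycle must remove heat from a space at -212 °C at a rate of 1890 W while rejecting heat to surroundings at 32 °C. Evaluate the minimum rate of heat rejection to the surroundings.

Q̇_H ≈ 9430 W

T_H = 32 °C → 32 + 273.15 = 305.15 K.
T_C = -212 °C → -212 + 273.15 = 61.15 K.
For a reversible cycle Q_H/Q_C = T_H/T_C, so Q_H = Q_C·T_H/T_C = 1890 × 305.15/61.15 = 9430 W.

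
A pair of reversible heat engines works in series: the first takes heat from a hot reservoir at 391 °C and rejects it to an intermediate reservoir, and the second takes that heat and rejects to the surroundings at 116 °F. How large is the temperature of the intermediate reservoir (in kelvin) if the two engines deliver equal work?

T_H = 391 °C → 391 + 273.15 = 664.15 K.
T_C = 116 °F → (116 − 32) × 5/9 = 46.67 °C = 319.82 K.
For reversible stages Q_m = Q_H·(T_m/T_H). Setting W₁ = Q_H(1 − T_m/T_H) equal to W₂ = Q_m(1 − T_C/T_m) = Q_H·(T_m − T_C)/T_H gives T_H − T_m = T_m − T_C, so T_m = (T_H + T_C)/2 = (664.15 + 319.82)/2 = 492.0 K.

T_m ≈ 492.0 K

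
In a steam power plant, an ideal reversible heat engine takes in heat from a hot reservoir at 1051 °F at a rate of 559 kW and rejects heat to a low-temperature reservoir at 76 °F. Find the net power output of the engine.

Ẇ ≈ 361 kW

T_H = 1051 °F → (1051 − 32) × 5/9 = 566.11 °C = 839.26 K.
T_C = 76 °F → (76 − 32) × 5/9 = 24.44 °C = 297.59 K.
η_rev = 1 − T_C/T_H = 1 − 297.59/839.26 = 0.6454.
W = η·Q_H = 0.6454 × 559 = 361 kW.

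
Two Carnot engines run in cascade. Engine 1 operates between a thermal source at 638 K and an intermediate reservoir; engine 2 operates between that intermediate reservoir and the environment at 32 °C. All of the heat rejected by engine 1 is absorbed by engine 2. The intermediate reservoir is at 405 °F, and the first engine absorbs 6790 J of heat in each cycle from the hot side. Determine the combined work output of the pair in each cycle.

W_total ≈ 3542 J

T_C = 32 °C → 32 + 273.15 = 305.15 K.
Two reversible stages in series are equivalent to a single Carnot engine between T_H and T_C, so η_total = 1 − T_C/T_H = 1 − 305.15/638.00 = 0.5217.
W_total = η_total · Q_H = 0.5217 × 6790 = 3542 J.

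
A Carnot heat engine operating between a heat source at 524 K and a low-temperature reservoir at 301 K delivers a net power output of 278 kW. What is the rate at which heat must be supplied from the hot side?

Since the cycle is reversible, η = 1 − T_C/T_H = 1 − 301.00/524.00 = 0.4256.
Q_H = W/η = 278/0.4256 = 653 kW.

Q̇_H ≈ 653 kW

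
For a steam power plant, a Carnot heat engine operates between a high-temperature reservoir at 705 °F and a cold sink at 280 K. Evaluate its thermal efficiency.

T_H = 705 °F → (705 − 32) × 5/9 = 373.89 °C = 647.04 K.
Carnot efficiency: η = 1 − T_C/T_H = 1 − 280.00/647.04 = 0.5673.

η ≈ 0.5673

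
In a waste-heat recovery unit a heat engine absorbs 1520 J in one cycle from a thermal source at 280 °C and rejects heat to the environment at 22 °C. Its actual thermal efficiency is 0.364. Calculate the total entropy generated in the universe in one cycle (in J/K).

T_H = 280 °C → 280 + 273.15 = 553.15 K.
T_C = 22 °C → 22 + 273.15 = 295.15 K.
W = η·Q_H = 0.364 × 1520 = 553.3 J, so Q_C = Q_H − W = 966.7 J.
Reservoir entropy changes: ΔS_H = −Q_H/T_H = −1520/553.15 = -2.748 J/K and ΔS_C = +Q_C/T_C = 966.7/295.15 = 3.275 J/K.
ΔS_univ = −Q_H/T_H + Q_C/T_C = 0.527 J/K (> 0, since η = 0.364 < η_Carnot = 0.466).

ΔS_univ ≈ 0.527 J/K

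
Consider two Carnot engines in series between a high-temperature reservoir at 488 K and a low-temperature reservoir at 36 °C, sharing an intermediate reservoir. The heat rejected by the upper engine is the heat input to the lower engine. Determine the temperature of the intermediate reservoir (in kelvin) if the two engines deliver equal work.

T_m ≈ 399 K

T_C = 36 °C → 36 + 273.15 = 309.15 K.
For reversible stages Q_m = Q_H·(T_m/T_H). Setting W₁ = Q_H(1 − T_m/T_H) equal to W₂ = Q_m(1 − T_C/T_m) = Q_H·(T_m − T_C)/T_H gives T_H − T_m = T_m − T_C, so T_m = (T_H + T_C)/2 = (488.00 + 309.15)/2 = 399 K.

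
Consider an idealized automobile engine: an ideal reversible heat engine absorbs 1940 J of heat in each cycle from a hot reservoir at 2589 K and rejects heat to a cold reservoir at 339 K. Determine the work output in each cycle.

W ≈ 1690 J

Since the cycle is reversible, η = 1 − T_C/T_H = 1 − 339.00/2589.00 = 0.8691.
W = η·Q_H = 0.8691 × 1940 = 1690 J.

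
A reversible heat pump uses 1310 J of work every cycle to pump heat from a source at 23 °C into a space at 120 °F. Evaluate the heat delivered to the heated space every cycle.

T_H = 120 °F → (120 − 32) × 5/9 = 48.89 °C = 322.04 K.
T_C = 23 °C → 23 + 273.15 = 296.15 K.
COP_HP = T_H/(T_H − T_C) = 322.04/25.89 = 12.4393.
Q_H = COP_HP · W = 12.4393 × 1310 = 16300 J.

Q_H ≈ 16300 J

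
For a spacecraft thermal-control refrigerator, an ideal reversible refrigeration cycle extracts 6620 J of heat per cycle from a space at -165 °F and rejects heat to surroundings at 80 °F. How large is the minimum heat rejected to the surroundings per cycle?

T_H = 80 °F → (80 − 32) × 5/9 = 26.67 °C = 299.82 K.
T_C = -165 °F → (-165 − 32) × 5/9 = -109.44 °C = 163.71 K.
For a reversible cycle Q_H/Q_C = T_H/T_C, so Q_H = Q_C·T_H/T_C = 6620 × 299.82/163.71 = 12100 J.

Q_H ≈ 12100 J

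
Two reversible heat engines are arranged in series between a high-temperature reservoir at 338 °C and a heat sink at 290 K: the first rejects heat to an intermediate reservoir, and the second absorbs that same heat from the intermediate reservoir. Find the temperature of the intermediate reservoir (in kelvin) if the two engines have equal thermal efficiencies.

T_m ≈ 421 K

T_H = 338 °C → 338 + 273.15 = 611.15 K.
Equal efficiencies require 1 − T_m/T_H = 1 − T_C/T_m, i.e. T_m/T_H = T_C/T_m, so T_m = √(T_H·T_C) = √(611.15 × 290.00) = 421 K.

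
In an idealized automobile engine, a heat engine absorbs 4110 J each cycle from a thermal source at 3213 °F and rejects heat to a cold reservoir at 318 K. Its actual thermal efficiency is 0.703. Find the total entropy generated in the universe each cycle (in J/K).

T_H = 3213 °F → (3213 − 32) × 5/9 = 1767.22 °C = 2040.37 K.
W = η·Q_H = 0.703 × 4110 = 2889 J, so Q_C = Q_H − W = 1221 J.
Reservoir entropy changes: ΔS_H = −Q_H/T_H = −4110/2040.37 = -2.014 J/K and ΔS_C = +Q_C/T_C = 1221/318.00 = 3.839 J/K.
ΔS_univ = −Q_H/T_H + Q_C/T_C = 1.824 J/K (> 0, since η = 0.703 < η_Carnot = 0.844).

ΔS_univ ≈ 1.824 J/K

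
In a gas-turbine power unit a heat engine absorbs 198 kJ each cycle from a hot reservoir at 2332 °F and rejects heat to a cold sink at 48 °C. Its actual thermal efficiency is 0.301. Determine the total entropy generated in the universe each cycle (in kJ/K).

ΔS_univ ≈ 0.3033 kJ/K

T_H = 2332 °F → (2332 − 32) × 5/9 = 1277.78 °C = 1550.93 K.
T_C = 48 °C → 48 + 273.15 = 321.15 K.
W = η·Q_H = 0.301 × 198 = 59.60 kJ, so Q_C = Q_H − W = 138.4 kJ.
Reservoir entropy changes: ΔS_H = −Q_H/T_H = −198/1550.93 = -0.1277 kJ/K and ΔS_C = +Q_C/T_C = 138.4/321.15 = 0.4310 kJ/K.
ΔS_univ = −Q_H/T_H + Q_C/T_C = 0.3033 kJ/K (> 0, since η = 0.301 < η_Carnot = 0.793).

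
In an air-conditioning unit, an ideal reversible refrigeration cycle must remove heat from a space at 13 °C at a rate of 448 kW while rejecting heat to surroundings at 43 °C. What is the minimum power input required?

T_H = 43 °C → 43 + 273.15 = 316.15 K.
T_C = 13 °C → 13 + 273.15 = 286.15 K.
Carnot COP: COP_R = T_C/(T_H − T_C) = 286.15/30.00 = 9.5383.
W = Q_C/COP_R = 448/9.5383 = 46.97 kW.

Ẇ_in ≈ 46.97 kW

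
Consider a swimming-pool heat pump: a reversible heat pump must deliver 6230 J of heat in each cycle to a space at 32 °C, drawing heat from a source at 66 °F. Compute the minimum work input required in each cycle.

W_in ≈ 267.7 J

T_H = 32 °C → 32 + 273.15 = 305.15 K.
T_C = 66 °F → (66 − 32) × 5/9 = 18.89 °C = 292.04 K.
COP_HP = T_H/(T_H − T_C) = 305.15/13.11 = 23.2742.
W = Q_H/COP_HP = 6230/23.2742 = 267.7 J.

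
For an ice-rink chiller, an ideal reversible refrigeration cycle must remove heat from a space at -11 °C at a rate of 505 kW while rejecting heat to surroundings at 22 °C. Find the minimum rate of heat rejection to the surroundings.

Q̇_H ≈ 568.6 kW

T_H = 22 °C → 22 + 273.15 = 295.15 K.
T_C = -11 °C → -11 + 273.15 = 262.15 K.
For a reversible cycle Q_H/Q_C = T_H/T_C, so Q_H = Q_C·T_H/T_C = 505 × 295.15/262.15 = 568.6 kW.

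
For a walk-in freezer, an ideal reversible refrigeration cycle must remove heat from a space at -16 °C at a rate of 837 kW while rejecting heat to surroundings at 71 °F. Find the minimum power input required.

Ẇ_in ≈ 123 kW

T_H = 71 °F → (71 − 32) × 5/9 = 21.67 °C = 294.82 K.
T_C = -16 °C → -16 + 273.15 = 257.15 K.
The reversible coefficient of performance is COP_R = T_C/(T_H − T_C) = 257.15/37.67 = 6.8270.
W = Q_C/COP_R = 837/6.8270 = 123 kW.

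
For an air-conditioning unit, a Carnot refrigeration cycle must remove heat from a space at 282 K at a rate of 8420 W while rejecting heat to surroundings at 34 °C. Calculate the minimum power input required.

Ẇ_in ≈ 751 W

T_H = 34 °C → 34 + 273.15 = 307.15 K.
Carnot COP: COP_R = T_C/(T_H − T_C) = 282.00/25.15 = 11.2127.
W = Q_C/COP_R = 8420/11.2127 = 751 W.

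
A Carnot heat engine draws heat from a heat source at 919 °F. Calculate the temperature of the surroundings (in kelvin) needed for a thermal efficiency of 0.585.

T_H = 919 °F → (919 − 32) × 5/9 = 492.78 °C = 765.93 K.
From η = 1 − T_C/T_H, T_C = T_H·(1 − η) = 765.93 × (1 − 0.585) = 318 K.

T_C ≈ 318 K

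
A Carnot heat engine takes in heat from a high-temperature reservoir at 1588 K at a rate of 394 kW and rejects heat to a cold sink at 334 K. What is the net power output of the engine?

Carnot efficiency: η = 1 − T_C/T_H = 1 − 334.00/1588.00 = 0.7897.
W = η·Q_H = 0.7897 × 394 = 311 kW.

Ẇ ≈ 311 kW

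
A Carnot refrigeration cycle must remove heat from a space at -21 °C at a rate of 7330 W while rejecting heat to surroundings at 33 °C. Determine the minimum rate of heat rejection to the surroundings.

Q̇_H ≈ 8900 W

T_H = 33 °C → 33 + 273.15 = 306.15 K.
T_C = -21 °C → -21 + 273.15 = 252.15 K.
For a reversible cycle Q_H/Q_C = T_H/T_C, so Q_H = Q_C·T_H/T_C = 7330 × 306.15/252.15 = 8900 W.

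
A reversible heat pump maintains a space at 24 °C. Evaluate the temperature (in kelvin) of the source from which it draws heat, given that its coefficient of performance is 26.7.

T_C ≈ 286.0 K

T_H = 24 °C → 24 + 273.15 = 297.15 K.
COP_HP = T_H/(T_H − T_C) ⇒ T_C = T_H·(COP_HP − 1)/COP_HP = 297.15 × (26.7 − 1)/26.7 = 286.0 K.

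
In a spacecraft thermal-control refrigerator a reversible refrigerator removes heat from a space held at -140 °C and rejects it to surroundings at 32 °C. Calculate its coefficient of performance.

COP_R ≈ 0.774

T_H = 32 °C → 32 + 273.15 = 305.15 K.
T_C = -140 °C → -140 + 273.15 = 133.15 K.
Carnot COP: COP_R = T_C/(T_H − T_C) = 133.15/(305.15 − 133.15) = 0.774.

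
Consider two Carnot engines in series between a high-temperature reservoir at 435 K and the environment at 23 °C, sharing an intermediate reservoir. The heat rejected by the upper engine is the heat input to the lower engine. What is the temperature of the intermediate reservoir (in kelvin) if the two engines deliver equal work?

T_m ≈ 366 K

T_C = 23 °C → 23 + 273.15 = 296.15 K.
For reversible stages Q_m = Q_H·(T_m/T_H). Setting W₁ = Q_H(1 − T_m/T_H) equal to W₂ = Q_m(1 − T_C/T_m) = Q_H·(T_m − T_C)/T_H gives T_H − T_m = T_m − T_C, so T_m = (T_H + T_C)/2 = (435.00 + 296.15)/2 = 366 K.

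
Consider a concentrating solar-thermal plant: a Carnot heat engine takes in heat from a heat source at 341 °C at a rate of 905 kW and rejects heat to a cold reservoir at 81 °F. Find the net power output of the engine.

Ẇ ≈ 462 kW

T_H = 341 °C → 341 + 273.15 = 614.15 K.
T_C = 81 °F → (81 − 32) × 5/9 = 27.22 °C = 300.37 K.
Since the cycle is reversible, η = 1 − T_C/T_H = 1 − 300.37/614.15 = 0.5109.
W = η·Q_H = 0.5109 × 905 = 462 kW.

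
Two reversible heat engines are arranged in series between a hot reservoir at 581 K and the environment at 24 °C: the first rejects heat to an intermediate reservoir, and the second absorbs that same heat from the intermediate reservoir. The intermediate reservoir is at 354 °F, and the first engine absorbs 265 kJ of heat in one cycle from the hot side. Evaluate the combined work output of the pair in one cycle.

T_C = 24 °C → 24 + 273.15 = 297.15 K.
Two reversible stages in series are equivalent to a single Carnot engine between T_H and T_C, so η_total = 1 − T_C/T_H = 1 − 297.15/581.00 = 0.4886.
W_total = η_total · Q_H = 0.4886 × 265 = 129 kJ.

W_total ≈ 129 kJ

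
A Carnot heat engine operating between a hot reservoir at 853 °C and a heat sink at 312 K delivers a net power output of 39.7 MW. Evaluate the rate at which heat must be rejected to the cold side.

T_H = 853 °C → 853 + 273.15 = 1126.15 K.
η_rev = 1 − T_C/T_H = 1 − 312.00/1126.15 = 0.7229.
Since Q_C/Q_H = T_C/T_H and Q_H = W/η, Q_C = W·T_C/(T_H − T_C) = 39.7 × 312.00/814.15 = 15.21 MW.

Q̇_C ≈ 15.21 MW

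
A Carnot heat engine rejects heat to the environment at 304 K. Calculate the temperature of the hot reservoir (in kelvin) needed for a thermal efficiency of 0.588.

From η = 1 − T_C/T_H, solving for T_H gives T_H = T_C/(1 − η) = 304.00/(1 − 0.588) = 737.9 K.

T_H ≈ 737.9 K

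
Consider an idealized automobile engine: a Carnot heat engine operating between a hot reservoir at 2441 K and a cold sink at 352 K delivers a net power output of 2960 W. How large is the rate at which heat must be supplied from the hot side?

Carnot efficiency: η = 1 − T_C/T_H = 1 − 352.00/2441.00 = 0.8558.
Q_H = W/η = 2960/0.8558 = 3460 W.

Q̇_H ≈ 3460 W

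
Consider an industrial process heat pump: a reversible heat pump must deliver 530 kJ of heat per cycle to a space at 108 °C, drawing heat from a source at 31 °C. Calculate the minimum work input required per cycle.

T_H = 108 °C → 108 + 273.15 = 381.15 K.
T_C = 31 °C → 31 + 273.15 = 304.15 K.
Reversible heating COP: COP_HP = T_H/(T_H − T_C) = 381.15/77.00 = 4.9500.
W = Q_H/COP_HP = 530/4.9500 = 107.1 kJ.

W_in ≈ 107.1 kJ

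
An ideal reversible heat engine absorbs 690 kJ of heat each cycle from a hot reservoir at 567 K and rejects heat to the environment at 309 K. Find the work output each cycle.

W ≈ 314.0 kJ

For a reversible engine, η = 1 − T_C/T_H = 1 − 309.00/567.00 = 0.4550.
W = η·Q_H = 0.4550 × 690 = 314.0 kJ.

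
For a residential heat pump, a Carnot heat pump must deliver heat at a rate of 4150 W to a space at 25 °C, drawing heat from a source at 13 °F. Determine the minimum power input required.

T_H = 25 °C → 25 + 273.15 = 298.15 K.
T_C = 13 °F → (13 − 32) × 5/9 = -10.56 °C = 262.59 K.
COP_HP = T_H/(T_H − T_C) = 298.15/35.56 = 8.3855.
W = Q_H/COP_HP = 4150/8.3855 = 495 W.

Ẇ_in ≈ 495 W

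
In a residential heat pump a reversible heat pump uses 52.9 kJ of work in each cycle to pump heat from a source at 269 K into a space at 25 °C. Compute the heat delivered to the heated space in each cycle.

Q_H ≈ 541 kJ

T_H = 25 °C → 25 + 273.15 = 298.15 K.
COP_HP = T_H/(T_H − T_C) = 298.15/29.15 = 10.2281.
Q_H = COP_HP · W = 10.2281 × 52.9 = 541 kJ.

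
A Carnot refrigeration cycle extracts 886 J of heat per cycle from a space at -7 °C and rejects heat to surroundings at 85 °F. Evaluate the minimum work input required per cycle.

W_in ≈ 121.3 J

T_H = 85 °F → (85 − 32) × 5/9 = 29.44 °C = 302.59 K.
T_C = -7 °C → -7 + 273.15 = 266.15 K.
Carnot COP: COP_R = T_C/(T_H − T_C) = 266.15/36.44 = 7.3029.
W = Q_C/COP_R = 886/7.3029 = 121.3 J.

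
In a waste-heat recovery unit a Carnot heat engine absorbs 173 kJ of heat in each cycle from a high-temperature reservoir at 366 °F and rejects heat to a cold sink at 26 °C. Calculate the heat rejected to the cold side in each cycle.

T_H = 366 °F → (366 − 32) × 5/9 = 185.56 °C = 458.71 K.
T_C = 26 °C → 26 + 273.15 = 299.15 K.
Carnot efficiency: η = 1 − T_C/T_H = 1 − 299.15/458.71 = 0.3478.
For a reversible cycle Q_C/Q_H = T_C/T_H, so Q_C = 173 × 299.15/458.71 = 112.8 kJ.

Q_C ≈ 112.8 kJ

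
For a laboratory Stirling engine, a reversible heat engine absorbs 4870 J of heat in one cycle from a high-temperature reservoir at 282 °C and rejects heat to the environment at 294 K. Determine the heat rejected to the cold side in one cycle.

Q_C ≈ 2580 J

T_H = 282 °C → 282 + 273.15 = 555.15 K.
For a reversible engine, η = 1 − T_C/T_H = 1 − 294.00/555.15 = 0.4704.
For a reversible cycle Q_C/Q_H = T_C/T_H, so Q_C = 4870 × 294.00/555.15 = 2580 J.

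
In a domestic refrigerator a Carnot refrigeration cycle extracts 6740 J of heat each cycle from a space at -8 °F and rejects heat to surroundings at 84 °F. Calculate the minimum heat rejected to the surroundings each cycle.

Q_H ≈ 8113 J

T_H = 84 °F → (84 − 32) × 5/9 = 28.89 °C = 302.04 K.
T_C = -8 °F → (-8 − 32) × 5/9 = -22.22 °C = 250.93 K.
For a reversible cycle Q_H/Q_C = T_H/T_C, so Q_H = Q_C·T_H/T_C = 6740 × 302.04/250.93 = 8113 J.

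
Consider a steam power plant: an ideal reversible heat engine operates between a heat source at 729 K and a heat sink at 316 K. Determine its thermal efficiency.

For a reversible engine, η = 1 − T_C/T_H = 1 − 316.00/729.00 = 0.567.

η ≈ 0.567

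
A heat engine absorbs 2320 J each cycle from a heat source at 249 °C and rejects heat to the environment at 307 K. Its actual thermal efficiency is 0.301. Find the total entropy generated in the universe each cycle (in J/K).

T_H = 249 °C → 249 + 273.15 = 522.15 K.
W = η·Q_H = 0.301 × 2320 = 698.3 J, so Q_C = Q_H − W = 1622 J.
The hot reservoir loses entropy Q_H/T_H = 2320/522.15 = 4.443 J/K; the cold reservoir gains Q_C/T_C = 1622/307.00 = 5.282 J/K.
ΔS_univ = −Q_H/T_H + Q_C/T_C = 0.839 J/K (> 0, since η = 0.301 < η_Carnot = 0.412).

ΔS_univ ≈ 0.839 J/K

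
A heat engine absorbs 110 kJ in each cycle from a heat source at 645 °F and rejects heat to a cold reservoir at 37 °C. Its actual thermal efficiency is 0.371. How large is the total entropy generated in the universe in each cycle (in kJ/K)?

T_H = 645 °F → (645 − 32) × 5/9 = 340.56 °C = 613.71 K.
T_C = 37 °C → 37 + 273.15 = 310.15 K.
W = η·Q_H = 0.371 × 110 = 40.81 kJ, so Q_C = Q_H − W = 69.19 kJ.
Reservoir entropy changes: ΔS_H = −Q_H/T_H = −110/613.71 = -0.1792 kJ/K and ΔS_C = +Q_C/T_C = 69.19/310.15 = 0.2231 kJ/K.
ΔS_univ = −Q_H/T_H + Q_C/T_C = 0.04385 kJ/K (> 0, since η = 0.371 < η_Carnot = 0.495).

ΔS_univ ≈ 0.04385 kJ/K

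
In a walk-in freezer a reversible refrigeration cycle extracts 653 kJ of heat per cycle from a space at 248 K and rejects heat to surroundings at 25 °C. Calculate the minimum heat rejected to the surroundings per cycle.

T_H = 25 °C → 25 + 273.15 = 298.15 K.
For a reversible cycle Q_H/Q_C = T_H/T_C, so Q_H = Q_C·T_H/T_C = 653 × 298.15/248.00 = 785 kJ.

Q_H ≈ 785 kJ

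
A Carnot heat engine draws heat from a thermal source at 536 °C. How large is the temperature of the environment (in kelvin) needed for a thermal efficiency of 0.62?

T_C ≈ 307 K

T_H = 536 °C → 536 + 273.15 = 809.15 K.
From η = 1 − T_C/T_H, T_C = T_H·(1 − η) = 809.15 × (1 − 0.62) = 307 K.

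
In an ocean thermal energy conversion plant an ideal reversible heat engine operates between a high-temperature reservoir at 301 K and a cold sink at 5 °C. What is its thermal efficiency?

T_C = 5 °C → 5 + 273.15 = 278.15 K.
η_rev = 1 − T_C/T_H = 1 − 278.15/301.00 = 0.0759.

η ≈ 0.0759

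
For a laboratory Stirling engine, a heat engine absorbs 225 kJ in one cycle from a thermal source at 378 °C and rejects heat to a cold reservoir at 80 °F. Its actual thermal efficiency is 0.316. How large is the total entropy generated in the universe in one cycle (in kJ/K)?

T_H = 378 °C → 378 + 273.15 = 651.15 K.
T_C = 80 °F → (80 − 32) × 5/9 = 26.67 °C = 299.82 K.
W = η·Q_H = 0.316 × 225 = 71.10 kJ, so Q_C = Q_H − W = 153.9 kJ.
The hot reservoir loses entropy Q_H/T_H = 225/651.15 = 0.3455 kJ/K; the cold reservoir gains Q_C/T_C = 153.9/299.82 = 0.5133 kJ/K.
ΔS_univ = −Q_H/T_H + Q_C/T_C = 0.1678 kJ/K (> 0, since η = 0.316 < η_Carnot = 0.540).

ΔS_univ ≈ 0.1678 kJ/K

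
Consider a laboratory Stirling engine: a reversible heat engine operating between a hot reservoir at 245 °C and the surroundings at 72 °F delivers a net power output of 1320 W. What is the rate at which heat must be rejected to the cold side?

Q̇_C ≈ 1750 W

T_H = 245 °C → 245 + 273.15 = 518.15 K.
T_C = 72 °F → (72 − 32) × 5/9 = 22.22 °C = 295.37 K.
Since the cycle is reversible, η = 1 − T_C/T_H = 1 − 295.37/518.15 = 0.4299.
Since Q_C/Q_H = T_C/T_H and Q_H = W/η, Q_C = W·T_C/(T_H − T_C) = 1320 × 295.37/222.78 = 1750 W.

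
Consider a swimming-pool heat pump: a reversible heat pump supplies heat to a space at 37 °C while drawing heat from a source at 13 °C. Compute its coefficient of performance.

T_H = 37 °C → 37 + 273.15 = 310.15 K.
T_C = 13 °C → 13 + 273.15 = 286.15 K.
For a reversible heat pump, COP_HP = T_H/(T_H − T_C) = 310.15/(310.15 − 286.15) = 12.9.

COP_HP ≈ 12.9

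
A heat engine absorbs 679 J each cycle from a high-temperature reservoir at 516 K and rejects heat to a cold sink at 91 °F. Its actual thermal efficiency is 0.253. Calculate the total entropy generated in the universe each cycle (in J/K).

T_C = 91 °F → (91 − 32) × 5/9 = 32.78 °C = 305.93 K.
W = η·Q_H = 0.253 × 679 = 171.8 J, so Q_C = Q_H − W = 507.2 J.
Reservoir entropy changes: ΔS_H = −Q_H/T_H = −679/516.00 = -1.316 J/K and ΔS_C = +Q_C/T_C = 507.2/305.93 = 1.658 J/K.
ΔS_univ = −Q_H/T_H + Q_C/T_C = 0.342 J/K (> 0, since η = 0.253 < η_Carnot = 0.407).

ΔS_univ ≈ 0.342 J/K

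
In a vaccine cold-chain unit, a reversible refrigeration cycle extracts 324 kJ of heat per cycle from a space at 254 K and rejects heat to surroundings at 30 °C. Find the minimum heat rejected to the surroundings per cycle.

T_H = 30 °C → 30 + 273.15 = 303.15 K.
For a reversible cycle Q_H/Q_C = T_H/T_C, so Q_H = Q_C·T_H/T_C = 324 × 303.15/254.00 = 387 kJ.

Q_H ≈ 387 kJ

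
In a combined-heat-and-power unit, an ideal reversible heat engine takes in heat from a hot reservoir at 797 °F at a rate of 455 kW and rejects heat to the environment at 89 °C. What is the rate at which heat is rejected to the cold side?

Q̇_C ≈ 236 kW

T_H = 797 °F → (797 − 32) × 5/9 = 425.00 °C = 698.15 K.
T_C = 89 °C → 89 + 273.15 = 362.15 K.
Since the cycle is reversible, η = 1 − T_C/T_H = 1 − 362.15/698.15 = 0.4813.
For a reversible cycle Q_C/Q_H = T_C/T_H, so Q_C = 455 × 362.15/698.15 = 236 kW.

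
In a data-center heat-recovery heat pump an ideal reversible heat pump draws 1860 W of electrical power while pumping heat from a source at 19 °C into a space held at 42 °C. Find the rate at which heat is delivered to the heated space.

Q̇_H ≈ 25490 W

T_H = 42 °C → 42 + 273.15 = 315.15 K.
T_C = 19 °C → 19 + 273.15 = 292.15 K.
For a reversible heat pump, COP_HP = T_H/(T_H − T_C) = 315.15/23.00 = 13.7022.
Q_H = COP_HP · W = 13.7022 × 1860 = 25490 W.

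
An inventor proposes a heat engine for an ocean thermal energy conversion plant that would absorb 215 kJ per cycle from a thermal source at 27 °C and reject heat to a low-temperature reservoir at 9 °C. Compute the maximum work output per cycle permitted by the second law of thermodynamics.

W_max ≈ 12.9 kJ

T_H = 27 °C → 27 + 273.15 = 300.15 K.
T_C = 9 °C → 9 + 273.15 = 282.15 K.
The second-law ceiling is the Carnot efficiency, η_max = 1 − T_C/T_H = 1 − 282.15/300.15 = 0.0600.
W_max = η_max · Q_H = 0.0600 × 215 = 12.9 kJ.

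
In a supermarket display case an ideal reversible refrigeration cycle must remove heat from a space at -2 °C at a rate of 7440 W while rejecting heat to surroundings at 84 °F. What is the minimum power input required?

Ẇ_in ≈ 848 W

T_H = 84 °F → (84 − 32) × 5/9 = 28.89 °C = 302.04 K.
T_C = -2 °C → -2 + 273.15 = 271.15 K.
For a reversible refrigerator, COP_R = T_C/(T_H − T_C) = 271.15/30.89 = 8.7782.
W = Q_C/COP_R = 7440/8.7782 = 848 W.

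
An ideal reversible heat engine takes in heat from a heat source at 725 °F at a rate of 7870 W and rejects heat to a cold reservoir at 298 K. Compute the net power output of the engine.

T_H = 725 °F → (725 − 32) × 5/9 = 385.00 °C = 658.15 K.
For a reversible engine, η = 1 − T_C/T_H = 1 − 298.00/658.15 = 0.5472.
W = η·Q_H = 0.5472 × 7870 = 4310 W.

Ẇ ≈ 4310 W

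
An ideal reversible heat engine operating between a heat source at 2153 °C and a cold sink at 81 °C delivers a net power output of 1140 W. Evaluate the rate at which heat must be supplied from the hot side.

T_H = 2153 °C → 2153 + 273.15 = 2426.15 K.
T_C = 81 °C → 81 + 273.15 = 354.15 K.
Since the cycle is reversible, η = 1 − T_C/T_H = 1 − 354.15/2426.15 = 0.8540.
Q_H = W/η = 1140/0.8540 = 1335 W.

Q̇_H ≈ 1335 W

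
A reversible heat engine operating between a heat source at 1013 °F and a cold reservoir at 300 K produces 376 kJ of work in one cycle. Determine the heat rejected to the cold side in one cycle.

Q_C ≈ 218 kJ

T_H = 1013 °F → (1013 − 32) × 5/9 = 545.00 °C = 818.15 K.
Since the cycle is reversible, η = 1 − T_C/T_H = 1 − 300.00/818.15 = 0.6333.
Since Q_C/Q_H = T_C/T_H and Q_H = W/η, Q_C = W·T_C/(T_H − T_C) = 376 × 300.00/518.15 = 218 kJ.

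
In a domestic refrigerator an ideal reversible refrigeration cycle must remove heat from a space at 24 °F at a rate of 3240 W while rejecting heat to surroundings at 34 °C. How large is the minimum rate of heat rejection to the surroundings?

Q̇_H ≈ 3700 W

T_H = 34 °C → 34 + 273.15 = 307.15 K.
T_C = 24 °F → (24 − 32) × 5/9 = -4.44 °C = 268.71 K.
For a reversible cycle Q_H/Q_C = T_H/T_C, so Q_H = Q_C·T_H/T_C = 3240 × 307.15/268.71 = 3700 W.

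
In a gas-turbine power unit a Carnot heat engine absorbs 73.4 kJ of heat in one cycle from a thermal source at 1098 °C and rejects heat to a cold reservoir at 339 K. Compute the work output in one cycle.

T_H = 1098 °C → 1098 + 273.15 = 1371.15 K.
For a reversible engine, η = 1 − T_C/T_H = 1 − 339.00/1371.15 = 0.7528.
W = η·Q_H = 0.7528 × 73.4 = 55.25 kJ.

W ≈ 55.25 kJ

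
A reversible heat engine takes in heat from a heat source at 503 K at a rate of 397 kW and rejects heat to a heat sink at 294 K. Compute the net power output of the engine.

Ẇ ≈ 165.0 kW

Since the cycle is reversible, η = 1 − T_C/T_H = 1 − 294.00/503.00 = 0.4155.
W = η·Q_H = 0.4155 × 397 = 165.0 kW.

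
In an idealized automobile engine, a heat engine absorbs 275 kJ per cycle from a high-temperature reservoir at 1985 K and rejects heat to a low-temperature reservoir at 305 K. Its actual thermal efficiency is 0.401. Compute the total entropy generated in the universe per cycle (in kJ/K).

ΔS_univ ≈ 0.402 kJ/K

W = η·Q_H = 0.401 × 275 = 110.3 kJ, so Q_C = Q_H − W = 164.7 kJ.
Reservoir entropy changes: ΔS_H = −Q_H/T_H = −275/1985.00 = -0.1385 kJ/K and ΔS_C = +Q_C/T_C = 164.7/305.00 = 0.5401 kJ/K.
ΔS_univ = −Q_H/T_H + Q_C/T_C = 0.402 kJ/K (> 0, since η = 0.401 < η_Carnot = 0.846).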